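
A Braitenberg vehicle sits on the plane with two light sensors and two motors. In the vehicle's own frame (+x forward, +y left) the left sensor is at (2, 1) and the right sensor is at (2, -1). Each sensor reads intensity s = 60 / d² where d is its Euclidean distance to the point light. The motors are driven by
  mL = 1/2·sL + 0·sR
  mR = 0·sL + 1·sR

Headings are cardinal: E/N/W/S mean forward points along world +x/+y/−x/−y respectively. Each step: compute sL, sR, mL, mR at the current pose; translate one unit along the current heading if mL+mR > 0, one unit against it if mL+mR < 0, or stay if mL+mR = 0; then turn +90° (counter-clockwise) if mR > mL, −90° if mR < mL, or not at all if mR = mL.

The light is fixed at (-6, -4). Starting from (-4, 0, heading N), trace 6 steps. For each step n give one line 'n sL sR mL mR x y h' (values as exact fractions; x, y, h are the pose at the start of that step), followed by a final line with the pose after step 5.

0 60/37 4/3 30/37 4/3 -4 0 N
1 15/4 5/3 15/8 5/3 -4 1 W
2 60/49 60/53 30/49 60/53 -5 1 N
3 30/13 6/5 15/13 6/5 -5 2 W
4 60/17 60/17 30/17 60/17 -6 2 S
5 3/2 3 3/4 3 -6 1 E
final -5 1 N

n=0: pose=(-4,0,N); sL=60/37, sR=4/3; mL=30/37, mR=4/3; mL+mR=238/111 → advance +1; mR−mL=58/111 → turn +1·90°
n=1: pose=(-4,1,W); sL=15/4, sR=5/3; mL=15/8, mR=5/3; mL+mR=85/24 → advance +1; mR−mL=-5/24 → turn -1·90°
n=2: pose=(-5,1,N); sL=60/49, sR=60/53; mL=30/49, mR=60/53; mL+mR=4530/2597 → advance +1; mR−mL=1350/2597 → turn +1·90°
n=3: pose=(-5,2,W); sL=30/13, sR=6/5; mL=15/13, mR=6/5; mL+mR=153/65 → advance +1; mR−mL=3/65 → turn +1·90°
n=4: pose=(-6,2,S); sL=60/17, sR=60/17; mL=30/17, mR=60/17; mL+mR=90/17 → advance +1; mR−mL=30/17 → turn +1·90°
n=5: pose=(-6,1,E); sL=3/2, sR=3; mL=3/4, mR=3; mL+mR=15/4 → advance +1; mR−mL=9/4 → turn +1·90°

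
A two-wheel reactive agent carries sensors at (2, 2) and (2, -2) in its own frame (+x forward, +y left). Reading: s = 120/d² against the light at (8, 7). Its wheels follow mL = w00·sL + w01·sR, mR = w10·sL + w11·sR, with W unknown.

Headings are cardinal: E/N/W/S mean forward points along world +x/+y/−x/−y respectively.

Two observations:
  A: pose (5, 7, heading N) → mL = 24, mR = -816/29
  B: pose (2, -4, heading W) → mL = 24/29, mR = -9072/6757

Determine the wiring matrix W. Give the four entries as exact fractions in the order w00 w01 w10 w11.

0 1 -1 -1

obs A: pose=(5,7,N) → sL=120/29, sR=24, mL=24, mR=-816/29
obs B: pose=(2,-4,W) → sL=120/233, sR=24/29, mL=24/29, mR=-9072/6757
sensor matrix S = [[120/29, 24], [120/233, 24/29]]; det S = -1751040/195953
solve [mL_A; mL_B] = S·[w00; w01] and [mR_A; mR_B] = S·[w10; w11]:
  w00 = 0, w01 = 1, w10 = -1, w11 = -1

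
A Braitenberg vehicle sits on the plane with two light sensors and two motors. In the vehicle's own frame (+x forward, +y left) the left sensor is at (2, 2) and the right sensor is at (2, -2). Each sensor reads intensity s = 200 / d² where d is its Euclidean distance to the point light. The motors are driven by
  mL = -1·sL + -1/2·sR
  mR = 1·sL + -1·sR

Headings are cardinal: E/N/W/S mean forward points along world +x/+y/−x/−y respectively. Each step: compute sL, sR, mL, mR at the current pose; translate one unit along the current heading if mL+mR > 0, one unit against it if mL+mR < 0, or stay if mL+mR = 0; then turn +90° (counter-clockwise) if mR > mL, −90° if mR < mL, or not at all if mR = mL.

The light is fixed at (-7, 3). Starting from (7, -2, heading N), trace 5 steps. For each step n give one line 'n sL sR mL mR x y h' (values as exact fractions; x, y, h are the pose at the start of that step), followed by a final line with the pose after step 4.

0 200/153 40/53 -13660/8109 4480/8109 7 -2 N
1 25/26 5/4 -165/104 -15/52 7 -3 W
2 200/353 200/233 -81900/82249 -24000/82249 8 -3 S
3 100/149 100/169 -24350/25181 2000/25181 8 -2 E
4 200/153 40/53 -13660/8109 4480/8109 7 -2 N
final 7 -3 W

n=0: pose=(7,-2,N); sL=200/153, sR=40/53; mL=-13660/8109, mR=4480/8109; mL+mR=-60/53 → advance -1; mR−mL=18140/8109 → turn +1·90°
n=1: pose=(7,-3,W); sL=25/26, sR=5/4; mL=-165/104, mR=-15/52; mL+mR=-15/8 → advance -1; mR−mL=135/104 → turn +1·90°
n=2: pose=(8,-3,S); sL=200/353, sR=200/233; mL=-81900/82249, mR=-24000/82249; mL+mR=-300/233 → advance -1; mR−mL=57900/82249 → turn +1·90°
n=3: pose=(8,-2,E); sL=100/149, sR=100/169; mL=-24350/25181, mR=2000/25181; mL+mR=-150/169 → advance -1; mR−mL=26350/25181 → turn +1·90°
n=4: pose=(7,-2,N); sL=200/153, sR=40/53; mL=-13660/8109, mR=4480/8109; mL+mR=-60/53 → advance -1; mR−mL=18140/8109 → turn +1·90°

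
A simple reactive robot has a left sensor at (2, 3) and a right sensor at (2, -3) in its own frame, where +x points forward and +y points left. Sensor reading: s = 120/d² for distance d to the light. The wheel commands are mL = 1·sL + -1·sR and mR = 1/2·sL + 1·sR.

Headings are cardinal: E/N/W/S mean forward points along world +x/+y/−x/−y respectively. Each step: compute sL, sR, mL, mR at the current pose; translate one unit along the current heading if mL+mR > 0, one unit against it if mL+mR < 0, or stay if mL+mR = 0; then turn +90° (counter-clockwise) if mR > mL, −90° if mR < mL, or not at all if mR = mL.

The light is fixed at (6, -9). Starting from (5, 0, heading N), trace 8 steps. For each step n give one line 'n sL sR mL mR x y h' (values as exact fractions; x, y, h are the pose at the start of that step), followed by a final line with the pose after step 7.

0 120/137 24/25 -288/3425 4788/3425 5 0 N
1 60/29 60/89 3600/2581 4410/2581 5 1 W
2 24/13 120/89 576/1157 2628/1157 4 1 S
3 5/6 10/3 -5/2 15/4 4 0 E
4 120/137 24/25 -288/3425 4788/3425 5 0 N
5 60/29 60/89 3600/2581 4410/2581 5 1 W
6 24/13 120/89 576/1157 2628/1157 4 1 S
7 5/6 10/3 -5/2 15/4 4 0 E
final 5 0 N

n=0: pose=(5,0,N); sL=120/137, sR=24/25; mL=-288/3425, mR=4788/3425; mL+mR=180/137 → advance +1; mR−mL=5076/3425 → turn +1·90°
n=1: pose=(5,1,W); sL=60/29, sR=60/89; mL=3600/2581, mR=4410/2581; mL+mR=90/29 → advance +1; mR−mL=810/2581 → turn +1·90°
n=2: pose=(4,1,S); sL=24/13, sR=120/89; mL=576/1157, mR=2628/1157; mL+mR=36/13 → advance +1; mR−mL=2052/1157 → turn +1·90°
n=3: pose=(4,0,E); sL=5/6, sR=10/3; mL=-5/2, mR=15/4; mL+mR=5/4 → advance +1; mR−mL=25/4 → turn +1·90°
n=4: pose=(5,0,N); sL=120/137, sR=24/25; mL=-288/3425, mR=4788/3425; mL+mR=180/137 → advance +1; mR−mL=5076/3425 → turn +1·90°
n=5: pose=(5,1,W); sL=60/29, sR=60/89; mL=3600/2581, mR=4410/2581; mL+mR=90/29 → advance +1; mR−mL=810/2581 → turn +1·90°
n=6: pose=(4,1,S); sL=24/13, sR=120/89; mL=576/1157, mR=2628/1157; mL+mR=36/13 → advance +1; mR−mL=2052/1157 → turn +1·90°
n=7: pose=(4,0,E); sL=5/6, sR=10/3; mL=-5/2, mR=15/4; mL+mR=5/4 → advance +1; mR−mL=25/4 → turn +1·90°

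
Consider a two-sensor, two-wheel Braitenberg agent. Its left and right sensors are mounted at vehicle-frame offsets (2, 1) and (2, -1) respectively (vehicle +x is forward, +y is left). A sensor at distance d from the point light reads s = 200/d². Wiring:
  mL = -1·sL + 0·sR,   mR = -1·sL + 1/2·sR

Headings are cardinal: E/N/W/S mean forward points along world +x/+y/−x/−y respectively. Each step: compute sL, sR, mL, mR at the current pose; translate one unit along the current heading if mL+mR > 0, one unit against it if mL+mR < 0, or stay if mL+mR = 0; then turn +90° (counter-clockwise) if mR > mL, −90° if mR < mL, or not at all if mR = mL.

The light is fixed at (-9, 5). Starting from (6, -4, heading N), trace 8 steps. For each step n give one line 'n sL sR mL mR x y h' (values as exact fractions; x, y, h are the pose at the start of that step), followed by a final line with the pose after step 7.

n=0: pose=(6,-4,N); sL=40/49, sR=40/61; mL=-40/49, mR=-1460/2989; mL+mR=-3900/2989 → advance -1; mR−mL=20/61 → turn +1·90°
n=1: pose=(6,-5,W); sL=20/29, sR=4/5; mL=-20/29, mR=-42/145; mL+mR=-142/145 → advance -1; mR−mL=2/5 → turn +1·90°
n=2: pose=(7,-5,S); sL=200/433, sR=200/369; mL=-200/433, mR=-30500/159777; mL+mR=-104300/159777 → advance -1; mR−mL=100/369 → turn +1·90°
n=3: pose=(7,-4,E); sL=50/97, sR=25/53; mL=-50/97, mR=-2875/10282; mL+mR=-8175/10282 → advance -1; mR−mL=25/106 → turn +1·90°
n=4: pose=(6,-4,N); sL=40/49, sR=40/61; mL=-40/49, mR=-1460/2989; mL+mR=-3900/2989 → advance -1; mR−mL=20/61 → turn +1·90°
n=5: pose=(6,-5,W); sL=20/29, sR=4/5; mL=-20/29, mR=-42/145; mL+mR=-142/145 → advance -1; mR−mL=2/5 → turn +1·90°
n=6: pose=(7,-5,S); sL=200/433, sR=200/369; mL=-200/433, mR=-30500/159777; mL+mR=-104300/159777 → advance -1; mR−mL=100/369 → turn +1·90°
n=7: pose=(7,-4,E); sL=50/97, sR=25/53; mL=-50/97, mR=-2875/10282; mL+mR=-8175/10282 → advance -1; mR−mL=25/106 → turn +1·90°

0 40/49 40/61 -40/49 -1460/2989 6 -4 N
1 20/29 4/5 -20/29 -42/145 6 -5 W
2 200/433 200/369 -200/433 -30500/159777 7 -5 S
3 50/97 25/53 -50/97 -2875/10282 7 -4 E
4 40/49 40/61 -40/49 -1460/2989 6 -4 N
5 20/29 4/5 -20/29 -42/145 6 -5 W
6 200/433 200/369 -200/433 -30500/159777 7 -5 S
7 50/97 25/53 -50/97 -2875/10282 7 -4 E
final 6 -4 N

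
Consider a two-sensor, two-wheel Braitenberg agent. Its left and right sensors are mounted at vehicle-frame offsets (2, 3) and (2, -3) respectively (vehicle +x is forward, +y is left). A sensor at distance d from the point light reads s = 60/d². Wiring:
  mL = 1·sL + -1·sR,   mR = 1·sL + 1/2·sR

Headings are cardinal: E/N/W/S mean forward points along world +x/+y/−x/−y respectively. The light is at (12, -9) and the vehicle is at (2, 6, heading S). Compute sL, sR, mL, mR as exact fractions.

30/109 30/169 1800/18421 6705/18421

left sensor world pos  = (5, 4); dL² = 218
right sensor world pos = (-1, 4); dR² = 338
sL = 60/218 = 30/109
sR = 60/338 = 30/169
mL = 1·sL + -1·sR = 1800/18421
mR = 1·sL + 1/2·sR = 6705/18421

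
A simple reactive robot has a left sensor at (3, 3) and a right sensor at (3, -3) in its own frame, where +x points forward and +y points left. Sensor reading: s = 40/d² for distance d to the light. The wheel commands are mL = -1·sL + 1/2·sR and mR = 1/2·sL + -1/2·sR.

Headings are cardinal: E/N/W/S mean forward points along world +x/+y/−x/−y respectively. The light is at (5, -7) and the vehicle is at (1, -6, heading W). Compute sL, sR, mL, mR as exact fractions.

left sensor world pos  = (-2, -9); dL² = 53
right sensor world pos = (-2, -3); dR² = 65
sL = 40/53 = 40/53
sR = 40/65 = 8/13
mL = -1·sL + 1/2·sR = -308/689
mR = 1/2·sL + -1/2·sR = 48/689

40/53 8/13 -308/689 48/689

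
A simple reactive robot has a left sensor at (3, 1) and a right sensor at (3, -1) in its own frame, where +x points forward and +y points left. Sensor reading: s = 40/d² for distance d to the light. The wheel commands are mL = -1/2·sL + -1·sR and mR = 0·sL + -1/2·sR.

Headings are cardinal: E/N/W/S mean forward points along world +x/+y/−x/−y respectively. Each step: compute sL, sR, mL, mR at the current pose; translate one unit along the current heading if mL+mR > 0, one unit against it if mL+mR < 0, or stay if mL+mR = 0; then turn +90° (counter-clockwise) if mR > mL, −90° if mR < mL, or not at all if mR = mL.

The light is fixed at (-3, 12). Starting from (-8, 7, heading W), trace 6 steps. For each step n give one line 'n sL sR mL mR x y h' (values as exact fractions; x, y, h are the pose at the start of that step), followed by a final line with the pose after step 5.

0 2/5 1/2 -7/10 -1/4 -8 7 W
1 40/73 40/89 -4700/6497 -20/89 -7 7 S
2 4 20/13 -46/13 -10/13 -7 8 E
3 40/37 40/17 -1820/629 -20/17 -8 8 N
4 2/5 1/2 -7/10 -1/4 -8 7 W
5 40/73 40/89 -4700/6497 -20/89 -7 7 S
final -7 8 E

n=0: pose=(-8,7,W); sL=2/5, sR=1/2; mL=-7/10, mR=-1/4; mL+mR=-19/20 → advance -1; mR−mL=9/20 → turn +1·90°
n=1: pose=(-7,7,S); sL=40/73, sR=40/89; mL=-4700/6497, mR=-20/89; mL+mR=-6160/6497 → advance -1; mR−mL=3240/6497 → turn +1·90°
n=2: pose=(-7,8,E); sL=4, sR=20/13; mL=-46/13, mR=-10/13; mL+mR=-56/13 → advance -1; mR−mL=36/13 → turn +1·90°
n=3: pose=(-8,8,N); sL=40/37, sR=40/17; mL=-1820/629, mR=-20/17; mL+mR=-2560/629 → advance -1; mR−mL=1080/629 → turn +1·90°
n=4: pose=(-8,7,W); sL=2/5, sR=1/2; mL=-7/10, mR=-1/4; mL+mR=-19/20 → advance -1; mR−mL=9/20 → turn +1·90°
n=5: pose=(-7,7,S); sL=40/73, sR=40/89; mL=-4700/6497, mR=-20/89; mL+mR=-6160/6497 → advance -1; mR−mL=3240/6497 → turn +1·90°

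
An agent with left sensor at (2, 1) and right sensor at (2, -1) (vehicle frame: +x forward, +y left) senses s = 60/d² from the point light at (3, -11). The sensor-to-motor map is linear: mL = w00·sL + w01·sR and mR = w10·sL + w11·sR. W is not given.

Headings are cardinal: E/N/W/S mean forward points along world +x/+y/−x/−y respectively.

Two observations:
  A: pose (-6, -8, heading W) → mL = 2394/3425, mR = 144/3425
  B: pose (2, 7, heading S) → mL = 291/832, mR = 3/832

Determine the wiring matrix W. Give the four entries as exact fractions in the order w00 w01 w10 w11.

obs A: pose=(-6,-8,W) → sL=12/25, sR=60/137, mL=2394/3425, mR=144/3425
obs B: pose=(2,7,S) → sL=15/64, sR=3/13, mL=291/832, mR=3/832
sensor matrix S = [[12/25, 60/137], [15/64, 3/13]]; det S = 5787/712400
solve [mL_A; mL_B] = S·[w00; w01] and [mR_A; mR_B] = S·[w10; w11]:
  w00 = 1, w01 = 1/2, w10 = 1, w11 = -1

1 1/2 1 -1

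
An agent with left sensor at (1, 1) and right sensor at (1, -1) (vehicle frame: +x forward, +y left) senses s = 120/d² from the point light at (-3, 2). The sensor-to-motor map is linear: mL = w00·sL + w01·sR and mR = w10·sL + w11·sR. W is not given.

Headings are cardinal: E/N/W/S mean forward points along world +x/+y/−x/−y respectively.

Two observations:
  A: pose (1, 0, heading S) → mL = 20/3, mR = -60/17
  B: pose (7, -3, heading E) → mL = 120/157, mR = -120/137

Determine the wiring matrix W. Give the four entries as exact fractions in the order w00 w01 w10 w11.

obs A: pose=(1,0,S) → sL=60/17, sR=20/3, mL=20/3, mR=-60/17
obs B: pose=(7,-3,E) → sL=120/137, sR=120/157, mL=120/157, mR=-120/137
sensor matrix S = [[60/17, 20/3], [120/137, 120/157]]; det S = -1148800/365653
solve [mL_A; mL_B] = S·[w00; w01] and [mR_A; mR_B] = S·[w10; w11]:
  w00 = 0, w01 = 1, w10 = -1, w11 = 0

0 1 -1 0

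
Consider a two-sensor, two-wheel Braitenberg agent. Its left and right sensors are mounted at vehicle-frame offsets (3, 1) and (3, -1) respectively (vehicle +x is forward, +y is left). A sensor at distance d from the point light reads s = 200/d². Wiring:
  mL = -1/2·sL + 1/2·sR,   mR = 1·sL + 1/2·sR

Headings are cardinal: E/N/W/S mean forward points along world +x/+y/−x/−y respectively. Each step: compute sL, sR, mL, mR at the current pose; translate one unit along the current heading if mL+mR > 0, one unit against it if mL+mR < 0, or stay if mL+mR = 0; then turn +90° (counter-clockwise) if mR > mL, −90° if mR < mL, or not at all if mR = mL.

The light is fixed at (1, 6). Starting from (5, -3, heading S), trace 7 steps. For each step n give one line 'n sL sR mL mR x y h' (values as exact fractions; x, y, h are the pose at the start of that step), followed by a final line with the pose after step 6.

0 200/169 200/153 1600/25857 47500/25857 5 -3 S
1 20/13 20/17 -40/221 470/221 5 -4 E
2 40/13 40/17 -80/221 940/221 6 -4 N
3 25/13 50/17 225/442 750/221 6 -3 W
4 200/169 200/153 1600/25857 47500/25857 5 -3 S
5 20/13 20/17 -40/221 470/221 5 -4 E
6 40/13 40/17 -80/221 940/221 6 -4 N
final 6 -3 W

n=0: pose=(5,-3,S); sL=200/169, sR=200/153; mL=1600/25857, mR=47500/25857; mL+mR=49100/25857 → advance +1; mR−mL=300/169 → turn +1·90°
n=1: pose=(5,-4,E); sL=20/13, sR=20/17; mL=-40/221, mR=470/221; mL+mR=430/221 → advance +1; mR−mL=30/13 → turn +1·90°
n=2: pose=(6,-4,N); sL=40/13, sR=40/17; mL=-80/221, mR=940/221; mL+mR=860/221 → advance +1; mR−mL=60/13 → turn +1·90°
n=3: pose=(6,-3,W); sL=25/13, sR=50/17; mL=225/442, mR=750/221; mL+mR=1725/442 → advance +1; mR−mL=75/26 → turn +1·90°
n=4: pose=(5,-3,S); sL=200/169, sR=200/153; mL=1600/25857, mR=47500/25857; mL+mR=49100/25857 → advance +1; mR−mL=300/169 → turn +1·90°
n=5: pose=(5,-4,E); sL=20/13, sR=20/17; mL=-40/221, mR=470/221; mL+mR=430/221 → advance +1; mR−mL=30/13 → turn +1·90°
n=6: pose=(6,-4,N); sL=40/13, sR=40/17; mL=-80/221, mR=940/221; mL+mR=860/221 → advance +1; mR−mL=60/13 → turn +1·90°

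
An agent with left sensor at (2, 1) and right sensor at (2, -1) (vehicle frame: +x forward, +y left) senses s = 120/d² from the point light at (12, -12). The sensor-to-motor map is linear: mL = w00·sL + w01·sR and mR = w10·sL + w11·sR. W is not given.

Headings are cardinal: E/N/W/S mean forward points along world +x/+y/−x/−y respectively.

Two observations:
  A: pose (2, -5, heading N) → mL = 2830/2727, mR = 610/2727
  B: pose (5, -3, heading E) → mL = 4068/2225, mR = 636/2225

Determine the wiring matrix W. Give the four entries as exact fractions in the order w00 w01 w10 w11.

1/2 1 1 -1/2

obs A: pose=(2,-5,N) → sL=60/101, sR=20/27, mL=2830/2727, mR=610/2727
obs B: pose=(5,-3,E) → sL=24/25, sR=120/89, mL=4068/2225, mR=636/2225
sensor matrix S = [[60/101, 20/27], [24/25, 120/89]]; det S = 36352/404505
solve [mL_A; mL_B] = S·[w00; w01] and [mR_A; mR_B] = S·[w10; w11]:
  w00 = 1/2, w01 = 1, w10 = 1, w11 = -1/2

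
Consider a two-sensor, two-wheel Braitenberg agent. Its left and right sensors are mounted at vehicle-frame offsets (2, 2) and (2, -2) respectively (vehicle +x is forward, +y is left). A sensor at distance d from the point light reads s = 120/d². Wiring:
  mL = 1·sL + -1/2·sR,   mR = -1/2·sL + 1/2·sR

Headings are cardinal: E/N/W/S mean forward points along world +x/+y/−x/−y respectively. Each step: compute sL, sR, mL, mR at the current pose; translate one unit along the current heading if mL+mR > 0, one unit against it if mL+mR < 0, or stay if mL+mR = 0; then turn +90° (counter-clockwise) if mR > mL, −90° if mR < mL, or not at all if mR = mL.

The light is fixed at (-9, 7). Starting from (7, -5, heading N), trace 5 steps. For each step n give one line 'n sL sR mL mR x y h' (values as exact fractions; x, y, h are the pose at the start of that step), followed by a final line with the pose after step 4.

0 15/37 15/53 1035/3922 -120/1961 7 -5 N
1 8/27 120/493 2324/13311 -352/13311 7 -4 E
2 12/53 60/197 774/10441 408/10441 8 -4 S
3 120/421 24/65 2748/27365 1152/27365 8 -5 W
4 15/37 15/53 1035/3922 -120/1961 7 -5 N
final 7 -4 E

n=0: pose=(7,-5,N); sL=15/37, sR=15/53; mL=1035/3922, mR=-120/1961; mL+mR=15/74 → advance +1; mR−mL=-1275/3922 → turn -1·90°
n=1: pose=(7,-4,E); sL=8/27, sR=120/493; mL=2324/13311, mR=-352/13311; mL+mR=4/27 → advance +1; mR−mL=-892/4437 → turn -1·90°
n=2: pose=(8,-4,S); sL=12/53, sR=60/197; mL=774/10441, mR=408/10441; mL+mR=6/53 → advance +1; mR−mL=-366/10441 → turn -1·90°
n=3: pose=(8,-5,W); sL=120/421, sR=24/65; mL=2748/27365, mR=1152/27365; mL+mR=60/421 → advance +1; mR−mL=-1596/27365 → turn -1·90°
n=4: pose=(7,-5,N); sL=15/37, sR=15/53; mL=1035/3922, mR=-120/1961; mL+mR=15/74 → advance +1; mR−mL=-1275/3922 → turn -1·90°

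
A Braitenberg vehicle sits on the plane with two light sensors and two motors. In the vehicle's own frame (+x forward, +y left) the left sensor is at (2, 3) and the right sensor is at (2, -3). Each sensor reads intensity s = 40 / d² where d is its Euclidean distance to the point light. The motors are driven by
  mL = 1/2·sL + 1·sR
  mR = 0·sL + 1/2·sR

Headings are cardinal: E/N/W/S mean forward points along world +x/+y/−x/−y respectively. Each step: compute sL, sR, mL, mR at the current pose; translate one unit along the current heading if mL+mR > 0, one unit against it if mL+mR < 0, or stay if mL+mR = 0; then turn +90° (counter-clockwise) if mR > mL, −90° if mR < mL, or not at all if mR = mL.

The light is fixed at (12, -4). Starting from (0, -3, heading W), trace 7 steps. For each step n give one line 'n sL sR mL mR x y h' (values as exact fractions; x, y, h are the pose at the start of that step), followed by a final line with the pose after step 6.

0 1/5 10/53 153/530 5/53 0 -3 W
1 8/53 40/109 2556/5777 20/109 -1 -3 N
2 20/73 20/61 2070/4453 10/61 -1 -2 E
3 40/81 8/45 172/405 4/45 0 -2 S
4 1/5 10/53 153/530 5/53 0 -3 W
5 8/53 40/109 2556/5777 20/109 -1 -3 N
6 20/73 20/61 2070/4453 10/61 -1 -2 E
final 0 -2 S

n=0: pose=(0,-3,W); sL=1/5, sR=10/53; mL=153/530, mR=5/53; mL+mR=203/530 → advance +1; mR−mL=-103/530 → turn -1·90°
n=1: pose=(-1,-3,N); sL=8/53, sR=40/109; mL=2556/5777, mR=20/109; mL+mR=3616/5777 → advance +1; mR−mL=-1496/5777 → turn -1·90°
n=2: pose=(-1,-2,E); sL=20/73, sR=20/61; mL=2070/4453, mR=10/61; mL+mR=2800/4453 → advance +1; mR−mL=-1340/4453 → turn -1·90°
n=3: pose=(0,-2,S); sL=40/81, sR=8/45; mL=172/405, mR=4/45; mL+mR=208/405 → advance +1; mR−mL=-136/405 → turn -1·90°
n=4: pose=(0,-3,W); sL=1/5, sR=10/53; mL=153/530, mR=5/53; mL+mR=203/530 → advance +1; mR−mL=-103/530 → turn -1·90°
n=5: pose=(-1,-3,N); sL=8/53, sR=40/109; mL=2556/5777, mR=20/109; mL+mR=3616/5777 → advance +1; mR−mL=-1496/5777 → turn -1·90°
n=6: pose=(-1,-2,E); sL=20/73, sR=20/61; mL=2070/4453, mR=10/61; mL+mR=2800/4453 → advance +1; mR−mL=-1340/4453 → turn -1·90°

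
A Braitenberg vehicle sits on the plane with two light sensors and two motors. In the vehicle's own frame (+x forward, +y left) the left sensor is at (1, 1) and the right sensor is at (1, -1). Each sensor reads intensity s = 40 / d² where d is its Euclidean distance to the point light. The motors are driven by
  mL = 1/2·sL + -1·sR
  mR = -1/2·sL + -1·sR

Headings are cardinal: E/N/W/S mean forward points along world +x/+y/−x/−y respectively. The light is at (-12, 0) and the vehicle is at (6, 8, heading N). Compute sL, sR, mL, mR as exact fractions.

left sensor world pos  = (5, 9); dL² = 370
right sensor world pos = (7, 9); dR² = 442
sL = 40/370 = 4/37
sR = 40/442 = 20/221
mL = 1/2·sL + -1·sR = -298/8177
mR = -1/2·sL + -1·sR = -1182/8177

4/37 20/221 -298/8177 -1182/8177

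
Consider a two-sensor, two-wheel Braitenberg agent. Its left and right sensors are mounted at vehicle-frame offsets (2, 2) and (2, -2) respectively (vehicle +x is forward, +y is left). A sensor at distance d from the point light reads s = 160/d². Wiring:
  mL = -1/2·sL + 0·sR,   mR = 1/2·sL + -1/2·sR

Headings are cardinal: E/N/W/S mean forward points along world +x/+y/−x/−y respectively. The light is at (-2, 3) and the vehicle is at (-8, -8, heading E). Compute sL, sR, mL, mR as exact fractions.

160/97 32/37 -80/97 1408/3589

left sensor world pos  = (-6, -6); dL² = 97
right sensor world pos = (-6, -10); dR² = 185
sL = 160/97 = 160/97
sR = 160/185 = 32/37
mL = -1/2·sL + 0·sR = -80/97
mR = 1/2·sL + -1/2·sR = 1408/3589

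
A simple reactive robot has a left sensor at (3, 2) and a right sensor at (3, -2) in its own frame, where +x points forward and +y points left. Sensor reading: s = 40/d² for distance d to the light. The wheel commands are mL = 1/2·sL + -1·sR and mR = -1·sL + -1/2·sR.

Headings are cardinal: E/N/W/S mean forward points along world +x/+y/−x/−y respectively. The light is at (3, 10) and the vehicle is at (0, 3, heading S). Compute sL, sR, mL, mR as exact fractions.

40/101 8/25 -308/2525 -1404/2525

left sensor world pos  = (2, 0); dL² = 101
right sensor world pos = (-2, 0); dR² = 125
sL = 40/101 = 40/101
sR = 40/125 = 8/25
mL = 1/2·sL + -1·sR = -308/2525
mR = -1·sL + -1/2·sR = -1404/2525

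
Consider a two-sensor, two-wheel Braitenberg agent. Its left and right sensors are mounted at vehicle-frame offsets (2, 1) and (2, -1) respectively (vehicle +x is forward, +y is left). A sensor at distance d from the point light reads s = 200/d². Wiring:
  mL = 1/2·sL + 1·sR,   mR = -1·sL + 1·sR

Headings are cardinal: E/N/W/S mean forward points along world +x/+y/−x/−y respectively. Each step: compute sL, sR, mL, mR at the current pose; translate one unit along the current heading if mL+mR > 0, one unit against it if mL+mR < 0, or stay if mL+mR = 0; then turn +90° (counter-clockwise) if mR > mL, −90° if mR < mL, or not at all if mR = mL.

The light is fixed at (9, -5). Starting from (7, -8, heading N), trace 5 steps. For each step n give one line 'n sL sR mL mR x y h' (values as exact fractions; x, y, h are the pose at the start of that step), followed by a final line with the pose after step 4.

n=0: pose=(7,-8,N); sL=20, sR=100; mL=110, mR=80; mL+mR=190 → advance +1; mR−mL=-30 → turn -1·90°
n=1: pose=(7,-7,E); sL=200, sR=200/9; mL=1100/9, mR=-1600/9; mL+mR=-500/9 → advance -1; mR−mL=-300 → turn -1·90°
n=2: pose=(6,-7,S); sL=10, sR=25/4; mL=45/4, mR=-15/4; mL+mR=15/2 → advance +1; mR−mL=-15 → turn -1·90°
n=3: pose=(6,-8,W); sL=200/41, sR=200/29; mL=11100/1189, mR=2400/1189; mL+mR=13500/1189 → advance +1; mR−mL=-300/41 → turn -1·90°
n=4: pose=(5,-8,N); sL=100/13, sR=20; mL=310/13, mR=160/13; mL+mR=470/13 → advance +1; mR−mL=-150/13 → turn -1·90°

0 20 100 110 80 7 -8 N
1 200 200/9 1100/9 -1600/9 7 -7 E
2 10 25/4 45/4 -15/4 6 -7 S
3 200/41 200/29 11100/1189 2400/1189 6 -8 W
4 100/13 20 310/13 160/13 5 -8 N
final 5 -7 E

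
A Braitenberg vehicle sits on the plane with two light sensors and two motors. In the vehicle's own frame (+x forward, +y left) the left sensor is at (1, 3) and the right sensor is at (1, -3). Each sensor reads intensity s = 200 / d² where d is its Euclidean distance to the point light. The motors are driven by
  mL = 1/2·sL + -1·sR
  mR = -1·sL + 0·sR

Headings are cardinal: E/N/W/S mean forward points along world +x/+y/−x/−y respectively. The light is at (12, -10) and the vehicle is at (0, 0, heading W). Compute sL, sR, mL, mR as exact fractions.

left sensor world pos  = (-1, -3); dL² = 218
right sensor world pos = (-1, 3); dR² = 338
sL = 200/218 = 100/109
sR = 200/338 = 100/169
mL = 1/2·sL + -1·sR = -2450/18421
mR = -1·sL + 0·sR = -100/109

100/109 100/169 -2450/18421 -100/109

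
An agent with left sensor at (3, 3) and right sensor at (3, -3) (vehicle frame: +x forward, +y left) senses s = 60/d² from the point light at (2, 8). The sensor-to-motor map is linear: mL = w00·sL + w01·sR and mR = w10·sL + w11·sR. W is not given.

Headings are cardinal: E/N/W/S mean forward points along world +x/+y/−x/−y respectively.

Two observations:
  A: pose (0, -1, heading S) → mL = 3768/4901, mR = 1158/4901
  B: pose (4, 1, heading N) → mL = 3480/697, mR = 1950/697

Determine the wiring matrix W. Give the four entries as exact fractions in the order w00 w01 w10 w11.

1 1 1 -1/2

obs A: pose=(0,-1,S) → sL=12/29, sR=60/169, mL=3768/4901, mR=1158/4901
obs B: pose=(4,1,N) → sL=60/17, sR=60/41, mL=3480/697, mR=1950/697
sensor matrix S = [[12/29, 60/169], [60/17, 60/41]]; det S = -2211840/3415997
solve [mL_A; mL_B] = S·[w00; w01] and [mR_A; mR_B] = S·[w10; w11]:
  w00 = 1, w01 = 1, w10 = 1, w11 = -1/2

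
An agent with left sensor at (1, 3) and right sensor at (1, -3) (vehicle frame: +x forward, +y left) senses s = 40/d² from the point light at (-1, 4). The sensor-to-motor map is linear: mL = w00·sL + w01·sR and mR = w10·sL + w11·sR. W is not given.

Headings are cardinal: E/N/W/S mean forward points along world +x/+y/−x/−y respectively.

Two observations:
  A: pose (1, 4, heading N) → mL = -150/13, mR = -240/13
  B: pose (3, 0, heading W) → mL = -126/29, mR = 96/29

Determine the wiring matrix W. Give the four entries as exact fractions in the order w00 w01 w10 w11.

-1/2 -1 -1 1

obs A: pose=(1,4,N) → sL=20, sR=20/13, mL=-150/13, mR=-240/13
obs B: pose=(3,0,W) → sL=20/29, sR=4, mL=-126/29, mR=96/29
sensor matrix S = [[20, 20/13], [20/29, 4]]; det S = 29760/377
solve [mL_A; mL_B] = S·[w00; w01] and [mR_A; mR_B] = S·[w10; w11]:
  w00 = -1/2, w01 = -1, w10 = -1, w11 = 1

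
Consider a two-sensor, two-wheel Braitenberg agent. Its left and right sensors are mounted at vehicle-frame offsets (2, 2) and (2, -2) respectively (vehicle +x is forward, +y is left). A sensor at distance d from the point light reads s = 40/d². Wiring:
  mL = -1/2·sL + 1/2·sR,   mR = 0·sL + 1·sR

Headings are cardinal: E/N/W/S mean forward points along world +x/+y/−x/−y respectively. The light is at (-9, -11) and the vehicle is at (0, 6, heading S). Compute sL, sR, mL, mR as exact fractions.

20/173 20/137 360/23701 20/137

left sensor world pos  = (2, 4); dL² = 346
right sensor world pos = (-2, 4); dR² = 274
sL = 40/346 = 20/173
sR = 40/274 = 20/137
mL = -1/2·sL + 1/2·sR = 360/23701
mR = 0·sL + 1·sR = 20/137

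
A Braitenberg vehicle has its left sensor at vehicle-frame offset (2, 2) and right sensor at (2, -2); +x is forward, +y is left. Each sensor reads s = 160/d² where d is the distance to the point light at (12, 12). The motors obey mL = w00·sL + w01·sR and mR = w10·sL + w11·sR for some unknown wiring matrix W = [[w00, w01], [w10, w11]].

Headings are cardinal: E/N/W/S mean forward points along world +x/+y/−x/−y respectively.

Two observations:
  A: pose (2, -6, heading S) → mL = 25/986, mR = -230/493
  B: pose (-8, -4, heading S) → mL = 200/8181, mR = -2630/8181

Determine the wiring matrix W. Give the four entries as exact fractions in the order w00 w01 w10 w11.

1/2 -1/2 -1/2 -1

obs A: pose=(2,-6,S) → sL=10/29, sR=5/17, mL=25/986, mR=-230/493
obs B: pose=(-8,-4,S) → sL=20/81, sR=20/101, mL=200/8181, mR=-2630/8181
sensor matrix S = [[10/29, 5/17], [20/81, 20/101]]; det S = -17500/4033233
solve [mL_A; mL_B] = S·[w00; w01] and [mR_A; mR_B] = S·[w10; w11]:
  w00 = 1/2, w01 = -1/2, w10 = -1/2, w11 = -1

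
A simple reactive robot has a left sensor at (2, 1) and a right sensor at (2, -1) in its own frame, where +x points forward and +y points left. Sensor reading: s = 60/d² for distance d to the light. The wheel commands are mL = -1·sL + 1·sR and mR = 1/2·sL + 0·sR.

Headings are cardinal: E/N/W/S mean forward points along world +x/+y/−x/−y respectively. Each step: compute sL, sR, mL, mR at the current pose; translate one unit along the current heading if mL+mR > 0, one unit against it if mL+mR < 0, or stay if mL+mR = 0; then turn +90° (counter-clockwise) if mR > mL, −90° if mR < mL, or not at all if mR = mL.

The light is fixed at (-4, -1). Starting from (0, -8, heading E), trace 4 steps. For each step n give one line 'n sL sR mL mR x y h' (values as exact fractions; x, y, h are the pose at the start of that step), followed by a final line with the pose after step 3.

0 5/6 3/5 -7/30 5/12 0 -8 E
1 60/41 60/61 -1200/2501 30/41 1 -8 N
2 30/29 30/17 360/493 15/29 1 -7 W
3 12/5 60/41 -192/205 6/5 0 -7 N
final 0 -6 W

n=0: pose=(0,-8,E); sL=5/6, sR=3/5; mL=-7/30, mR=5/12; mL+mR=11/60 → advance +1; mR−mL=13/20 → turn +1·90°
n=1: pose=(1,-8,N); sL=60/41, sR=60/61; mL=-1200/2501, mR=30/41; mL+mR=630/2501 → advance +1; mR−mL=3030/2501 → turn +1·90°
n=2: pose=(1,-7,W); sL=30/29, sR=30/17; mL=360/493, mR=15/29; mL+mR=615/493 → advance +1; mR−mL=-105/493 → turn -1·90°
n=3: pose=(0,-7,N); sL=12/5, sR=60/41; mL=-192/205, mR=6/5; mL+mR=54/205 → advance +1; mR−mL=438/205 → turn +1·90°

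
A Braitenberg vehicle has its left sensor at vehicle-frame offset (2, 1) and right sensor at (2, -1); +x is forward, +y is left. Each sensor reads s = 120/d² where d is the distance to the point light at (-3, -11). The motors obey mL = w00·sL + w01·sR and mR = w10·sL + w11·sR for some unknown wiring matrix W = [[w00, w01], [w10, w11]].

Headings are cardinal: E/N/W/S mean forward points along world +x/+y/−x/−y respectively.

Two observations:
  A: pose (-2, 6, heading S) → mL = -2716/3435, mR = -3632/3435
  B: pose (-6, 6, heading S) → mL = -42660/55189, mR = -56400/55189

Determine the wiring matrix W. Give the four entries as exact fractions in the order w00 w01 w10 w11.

-1 -1/2 -1 -1

obs A: pose=(-2,6,S) → sL=120/229, sR=8/15, mL=-2716/3435, mR=-3632/3435
obs B: pose=(-6,6,S) → sL=120/229, sR=120/241, mL=-42660/55189, mR=-56400/55189
sensor matrix S = [[120/229, 8/15], [120/229, 120/241]]; det S = -1024/55189
solve [mL_A; mL_B] = S·[w00; w01] and [mR_A; mR_B] = S·[w10; w11]:
  w00 = -1, w01 = -1/2, w10 = -1, w11 = -1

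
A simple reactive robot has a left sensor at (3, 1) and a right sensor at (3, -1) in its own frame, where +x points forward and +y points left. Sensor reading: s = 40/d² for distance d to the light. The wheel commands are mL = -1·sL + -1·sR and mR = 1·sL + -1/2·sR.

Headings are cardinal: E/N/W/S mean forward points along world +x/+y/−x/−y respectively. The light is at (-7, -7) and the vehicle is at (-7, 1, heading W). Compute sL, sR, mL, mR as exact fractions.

left sensor world pos  = (-10, 0); dL² = 58
right sensor world pos = (-10, 2); dR² = 90
sL = 40/58 = 20/29
sR = 40/90 = 4/9
mL = -1·sL + -1·sR = -296/261
mR = 1·sL + -1/2·sR = 122/261

20/29 4/9 -296/261 122/261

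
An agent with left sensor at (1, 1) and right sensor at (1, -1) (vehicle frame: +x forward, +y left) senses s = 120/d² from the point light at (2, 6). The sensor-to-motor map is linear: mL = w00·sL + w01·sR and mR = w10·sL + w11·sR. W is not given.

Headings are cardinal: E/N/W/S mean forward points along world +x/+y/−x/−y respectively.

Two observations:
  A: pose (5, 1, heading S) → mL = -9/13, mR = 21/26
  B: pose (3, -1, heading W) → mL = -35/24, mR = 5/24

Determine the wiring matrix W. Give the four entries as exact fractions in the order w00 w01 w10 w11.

1 -1 1 -1/2

obs A: pose=(5,1,S) → sL=30/13, sR=3, mL=-9/13, mR=21/26
obs B: pose=(3,-1,W) → sL=15/8, sR=10/3, mL=-35/24, mR=5/24
sensor matrix S = [[30/13, 3], [15/8, 10/3]]; det S = 215/104
solve [mL_A; mL_B] = S·[w00; w01] and [mR_A; mR_B] = S·[w10; w11]:
  w00 = 1, w01 = -1, w10 = 1, w11 = -1/2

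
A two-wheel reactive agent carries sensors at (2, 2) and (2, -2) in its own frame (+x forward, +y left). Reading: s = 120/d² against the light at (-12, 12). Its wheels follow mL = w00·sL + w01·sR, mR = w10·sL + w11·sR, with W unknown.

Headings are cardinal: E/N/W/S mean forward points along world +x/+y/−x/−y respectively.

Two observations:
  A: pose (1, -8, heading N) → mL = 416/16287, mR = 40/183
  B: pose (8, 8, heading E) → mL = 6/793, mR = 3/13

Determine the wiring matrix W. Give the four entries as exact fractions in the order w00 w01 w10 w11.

obs A: pose=(1,-8,N) → sL=24/89, sR=40/183, mL=416/16287, mR=40/183
obs B: pose=(8,8,E) → sL=15/61, sR=3/13, mL=6/793, mR=3/13
sensor matrix S = [[24/89, 40/183], [15/61, 3/13]]; det S = 36512/4305197
solve [mL_A; mL_B] = S·[w00; w01] and [mR_A; mR_B] = S·[w10; w11]:
  w00 = 1/2, w01 = -1/2, w10 = 0, w11 = 1

1/2 -1/2 0 1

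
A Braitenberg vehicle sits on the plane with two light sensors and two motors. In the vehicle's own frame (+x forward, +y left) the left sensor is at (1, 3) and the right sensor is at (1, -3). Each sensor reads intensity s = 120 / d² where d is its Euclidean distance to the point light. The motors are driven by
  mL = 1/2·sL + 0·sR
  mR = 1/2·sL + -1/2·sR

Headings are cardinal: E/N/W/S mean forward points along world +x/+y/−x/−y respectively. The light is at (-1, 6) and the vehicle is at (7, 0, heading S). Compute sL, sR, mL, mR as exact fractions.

left sensor world pos  = (10, -1); dL² = 170
right sensor world pos = (4, -1); dR² = 74
sL = 120/170 = 12/17
sR = 120/74 = 60/37
mL = 1/2·sL + 0·sR = 6/17
mR = 1/2·sL + -1/2·sR = -288/629

12/17 60/37 6/17 -288/629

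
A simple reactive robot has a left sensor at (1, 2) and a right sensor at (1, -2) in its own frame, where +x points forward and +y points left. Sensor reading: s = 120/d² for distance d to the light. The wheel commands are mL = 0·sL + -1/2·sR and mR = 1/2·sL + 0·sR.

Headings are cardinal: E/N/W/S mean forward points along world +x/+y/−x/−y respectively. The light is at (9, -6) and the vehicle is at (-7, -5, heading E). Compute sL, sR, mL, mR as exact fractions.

20/39 60/113 -30/113 10/39

left sensor world pos  = (-6, -3); dL² = 234
right sensor world pos = (-6, -7); dR² = 226
sL = 120/234 = 20/39
sR = 120/226 = 60/113
mL = 0·sL + -1/2·sR = -30/113
mR = 1/2·sL + 0·sR = 10/39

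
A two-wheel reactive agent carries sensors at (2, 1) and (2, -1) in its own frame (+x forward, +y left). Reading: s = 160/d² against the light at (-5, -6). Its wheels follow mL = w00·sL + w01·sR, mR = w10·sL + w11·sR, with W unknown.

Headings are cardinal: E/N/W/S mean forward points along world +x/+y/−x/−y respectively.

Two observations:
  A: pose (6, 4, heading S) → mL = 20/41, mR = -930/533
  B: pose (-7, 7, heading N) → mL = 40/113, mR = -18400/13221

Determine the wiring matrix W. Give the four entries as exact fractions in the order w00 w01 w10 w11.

0 1/2 -1 -1

obs A: pose=(6,4,S) → sL=10/13, sR=40/41, mL=20/41, mR=-930/533
obs B: pose=(-7,7,N) → sL=80/117, sR=80/113, mL=40/113, mR=-18400/13221
sensor matrix S = [[10/13, 40/41], [80/117, 80/113]]; det S = -66400/542061
solve [mL_A; mL_B] = S·[w00; w01] and [mR_A; mR_B] = S·[w10; w11]:
  w00 = 0, w01 = 1/2, w10 = -1, w11 = -1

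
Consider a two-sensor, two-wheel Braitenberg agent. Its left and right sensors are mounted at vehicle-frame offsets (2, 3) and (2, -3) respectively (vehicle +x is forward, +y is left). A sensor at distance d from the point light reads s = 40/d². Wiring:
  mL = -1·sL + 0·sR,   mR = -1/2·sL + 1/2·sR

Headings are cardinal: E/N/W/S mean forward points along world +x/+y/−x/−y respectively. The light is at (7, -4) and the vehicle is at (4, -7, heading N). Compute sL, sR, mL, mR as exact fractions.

left sensor world pos  = (1, -5); dL² = 37
right sensor world pos = (7, -5); dR² = 1
sL = 40/37 = 40/37
sR = 40/1 = 40
mL = -1·sL + 0·sR = -40/37
mR = -1/2·sL + 1/2·sR = 720/37

40/37 40 -40/37 720/37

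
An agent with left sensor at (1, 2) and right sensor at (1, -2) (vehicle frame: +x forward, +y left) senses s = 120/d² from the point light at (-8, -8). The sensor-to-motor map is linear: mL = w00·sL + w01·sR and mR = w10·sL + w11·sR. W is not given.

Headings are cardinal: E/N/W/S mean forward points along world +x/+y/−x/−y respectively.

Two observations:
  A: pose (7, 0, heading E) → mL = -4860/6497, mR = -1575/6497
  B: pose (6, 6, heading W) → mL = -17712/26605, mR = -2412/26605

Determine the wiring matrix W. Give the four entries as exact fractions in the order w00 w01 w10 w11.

obs A: pose=(7,0,E) → sL=30/89, sR=30/73, mL=-4860/6497, mR=-1575/6497
obs B: pose=(6,6,W) → sL=120/313, sR=24/85, mL=-17712/26605, mR=-2412/26605
sensor matrix S = [[30/89, 30/73], [120/313, 24/85]]; det S = -2156544/34570537
solve [mL_A; mL_B] = S·[w00; w01] and [mR_A; mR_B] = S·[w10; w11]:
  w00 = -1, w01 = -1, w10 = 1/2, w11 = -1

-1 -1 1/2 -1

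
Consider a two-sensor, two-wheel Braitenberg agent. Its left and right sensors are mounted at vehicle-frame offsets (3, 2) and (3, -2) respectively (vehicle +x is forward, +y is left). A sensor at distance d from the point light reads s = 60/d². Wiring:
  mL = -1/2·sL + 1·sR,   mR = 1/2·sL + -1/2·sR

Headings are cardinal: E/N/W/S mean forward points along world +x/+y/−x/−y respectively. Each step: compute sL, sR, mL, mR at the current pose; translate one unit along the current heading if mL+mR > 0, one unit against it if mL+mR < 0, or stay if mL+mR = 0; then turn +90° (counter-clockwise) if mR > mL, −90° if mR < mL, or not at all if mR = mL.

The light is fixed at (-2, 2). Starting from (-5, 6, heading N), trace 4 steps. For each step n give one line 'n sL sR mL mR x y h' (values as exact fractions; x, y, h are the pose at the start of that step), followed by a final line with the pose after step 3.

0 30/37 6/5 147/185 -36/185 -5 6 N
1 60/49 20/3 890/147 -400/147 -5 7 E
2 15 3 -9/2 6 -4 7 S
3 60/37 12 414/37 -192/37 -4 6 E
final -3 6 S

n=0: pose=(-5,6,N); sL=30/37, sR=6/5; mL=147/185, mR=-36/185; mL+mR=3/5 → advance +1; mR−mL=-183/185 → turn -1·90°
n=1: pose=(-5,7,E); sL=60/49, sR=20/3; mL=890/147, mR=-400/147; mL+mR=10/3 → advance +1; mR−mL=-430/49 → turn -1·90°
n=2: pose=(-4,7,S); sL=15, sR=3; mL=-9/2, mR=6; mL+mR=3/2 → advance +1; mR−mL=21/2 → turn +1·90°
n=3: pose=(-4,6,E); sL=60/37, sR=12; mL=414/37, mR=-192/37; mL+mR=6 → advance +1; mR−mL=-606/37 → turn -1·90°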